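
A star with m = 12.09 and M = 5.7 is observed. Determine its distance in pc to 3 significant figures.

190 pc

m − M = 5 log₁₀(d/10 pc)
12.09 − (5.7) = 6.39 = 5 log₁₀(d/10)
d = 10 × 10^(6.39/5) = 10 × 10^1.278 = 189.7 pc.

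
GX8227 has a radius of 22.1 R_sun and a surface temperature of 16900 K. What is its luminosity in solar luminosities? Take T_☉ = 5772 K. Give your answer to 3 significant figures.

L/L_☉ = (R/R_☉)² (T/T_☉)⁴ = (22.1)² × (16900/5772)⁴
       = 488.4 × (2.928)⁴ = 488.4 × 73.49 = 3.589×10^4.

3.59×10^4 solar luminosities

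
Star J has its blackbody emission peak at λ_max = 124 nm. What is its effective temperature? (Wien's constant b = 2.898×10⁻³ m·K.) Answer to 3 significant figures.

2.34×10^4 K

T = b/λ_max = 2.898×10⁻³ / (124×10⁻⁹) = 2.337×10^4 K.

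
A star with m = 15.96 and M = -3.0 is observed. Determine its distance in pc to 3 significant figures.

6.19×10^4 pc

m − M = 5 log₁₀(d/10 pc)
15.96 − (-3.0) = 18.96 = 5 log₁₀(d/10)
d = 10 × 10^(18.96/5) = 10 × 10^3.792 = 6.194×10^4 pc.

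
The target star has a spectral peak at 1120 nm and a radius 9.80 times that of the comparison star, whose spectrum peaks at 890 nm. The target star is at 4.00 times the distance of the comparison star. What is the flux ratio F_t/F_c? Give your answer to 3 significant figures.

Wien's law: T_t/T_c = λ_c/λ_t = 890/1120 = 0.7946.
L_t/L_c = (R_t/R_c)²(T_t/T_c)⁴ = (9.80)²(0.7946)⁴ = 38.29.
F_t/F_c = (L_t/L_c)/(d_t/d_c)² = 38.29/(4.00)² = 2.393.

2.39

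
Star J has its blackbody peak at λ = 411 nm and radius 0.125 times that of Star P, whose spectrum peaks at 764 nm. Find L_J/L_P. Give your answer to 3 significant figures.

0.187

Wien's law gives T ∝ 1/λ_max, so T_J/T_P = λ_P/λ_J = 764/411 = 1.859.
Then L ∝ R²T⁴ gives L_J/L_P = (0.125)² × (1.859)⁴ = 0.01562 × 11.94 = 0.1866.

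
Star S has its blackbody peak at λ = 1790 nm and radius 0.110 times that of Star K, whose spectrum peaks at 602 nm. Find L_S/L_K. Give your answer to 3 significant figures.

1.55×10^-4

Wien's law gives T ∝ 1/λ_max, so T_S/T_K = λ_K/λ_S = 602/1790 = 0.3363.
Then L ∝ R²T⁴ gives L_S/L_K = (0.110)² × (0.3363)⁴ = 0.01210 × 0.01279 = 1.548×10^-4.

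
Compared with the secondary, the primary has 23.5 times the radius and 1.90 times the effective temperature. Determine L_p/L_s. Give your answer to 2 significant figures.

7.2×10^3

From the Stefan–Boltzmann law, L ∝ R²T⁴, so
L_p/L_s = (R_p/R_s)² (T_p/T_s)⁴ = (23.5)² × (1.90)⁴ = 552.2 × 13.03 = 7197.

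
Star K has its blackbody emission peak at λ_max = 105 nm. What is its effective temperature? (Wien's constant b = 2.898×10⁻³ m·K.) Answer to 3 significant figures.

T = b/λ_max = 2.898×10⁻³ / (105×10⁻⁹) = 2.760×10^4 K.

2.76×10^4 K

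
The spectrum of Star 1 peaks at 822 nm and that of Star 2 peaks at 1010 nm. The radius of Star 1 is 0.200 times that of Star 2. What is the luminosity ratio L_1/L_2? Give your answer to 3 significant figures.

Wien's law gives T ∝ 1/λ_max, so T_1/T_2 = λ_2/λ_1 = 1010/822 = 1.229.
Then L ∝ R²T⁴ gives L_1/L_2 = (0.200)² × (1.229)⁴ = 0.04000 × 2.279 = 0.09117.

0.0912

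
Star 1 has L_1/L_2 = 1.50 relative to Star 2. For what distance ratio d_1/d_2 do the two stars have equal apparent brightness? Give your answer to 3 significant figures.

Equal flux requires L_1/d_1² = L_2/d_2², so d_1/d_2 = √(L_1/L_2)
= √(1.50) = 1.225.

1.22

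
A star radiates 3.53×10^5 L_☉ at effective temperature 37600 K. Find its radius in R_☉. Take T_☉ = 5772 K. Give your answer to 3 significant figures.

R/R_☉ = √(L/L_☉) / (T/T_☉)² = √(3.53×10^5) / (6.514)²
       = 594.1 / 42.43 = 14.00.

14.0 R_☉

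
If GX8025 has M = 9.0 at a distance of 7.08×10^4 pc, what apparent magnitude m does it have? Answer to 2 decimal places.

m = M + 5 log₁₀(d/10 pc) = 9.0 + 5 log₁₀(7.08×10^4/10)
  = 9.0 + 5 × 3.850 = 9.0 + 19.25 = 28.25.

28.25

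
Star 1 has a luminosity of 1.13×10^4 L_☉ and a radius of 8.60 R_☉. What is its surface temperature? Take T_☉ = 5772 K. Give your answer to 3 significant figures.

T/T_☉ = (L/L_☉)^(1/4) / (R/R_☉)^(1/2)
T = 5772 × (1.13×10^4)^(1/4) / √(8.60) = 5772 × 10.31 / 2.933 = 2.029×10^4 K.

2.03×10^4 K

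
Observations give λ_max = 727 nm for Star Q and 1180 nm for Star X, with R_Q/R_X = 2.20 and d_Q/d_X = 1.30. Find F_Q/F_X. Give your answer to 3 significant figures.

Wien's law: T_Q/T_X = λ_X/λ_Q = 1180/727 = 1.623.
L_Q/L_X = (R_Q/R_X)²(T_Q/T_X)⁴ = (2.20)²(1.623)⁴ = 33.59.
F_Q/F_X = (L_Q/L_X)/(d_Q/d_X)² = 33.59/(1.30)² = 19.88.

19.9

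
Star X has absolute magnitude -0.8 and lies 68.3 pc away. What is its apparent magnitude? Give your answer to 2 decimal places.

m = M + 5 log₁₀(d/10 pc) = -0.8 + 5 log₁₀(68.3/10)
  = -0.8 + 5 × 0.834 = -0.8 + 4.17 = 3.37.

3.37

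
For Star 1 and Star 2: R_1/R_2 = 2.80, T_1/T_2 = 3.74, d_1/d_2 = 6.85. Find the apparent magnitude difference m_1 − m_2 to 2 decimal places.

-3.79

L_1/L_2 = (2.80)²(3.74)⁴ = 1534.
F_1/F_2 = (L_1/L_2)/(d_1/d_2)² = 1534/46.92 = 32.69.
m_1 − m_2 = −2.5 log₁₀(32.69) = -3.79.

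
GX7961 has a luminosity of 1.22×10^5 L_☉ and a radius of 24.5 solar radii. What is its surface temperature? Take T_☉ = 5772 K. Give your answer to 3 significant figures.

T/T_☉ = (L/L_☉)^(1/4) / (R/R_☉)^(1/2)
T = 5772 × (1.22×10^5)^(1/4) / √(24.5) = 5772 × 18.69 / 4.950 = 2.179×10^4 K.

2.18×10^4 K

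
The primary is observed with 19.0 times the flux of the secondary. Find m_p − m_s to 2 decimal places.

m_p − m_s = −2.5 log₁₀(F_p/F_s) = −2.5 log₁₀(19.0) = −2.5 × (1.279) = -3.197.

-3.20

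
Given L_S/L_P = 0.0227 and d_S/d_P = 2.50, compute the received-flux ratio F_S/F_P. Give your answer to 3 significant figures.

0.00363

F = L/(4πd²), so F_S/F_P = (L_S/L_P) / (d_S/d_P)²
= 0.0227 / (2.50)² = 0.0227 / 6.250 = 0.003632.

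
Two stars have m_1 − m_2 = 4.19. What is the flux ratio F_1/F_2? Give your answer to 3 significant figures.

F_1/F_2 = 10^(−(m_1 − m_2)/2.5) = 10^(-4.19/2.5) = 10^-1.676 = 0.02109.

0.0211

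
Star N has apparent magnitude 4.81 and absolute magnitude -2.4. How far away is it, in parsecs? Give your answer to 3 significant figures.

277 pc

m − M = 5 log₁₀(d/10 pc)
4.81 − (-2.4) = 7.21 = 5 log₁₀(d/10)
d = 10 × 10^(7.21/5) = 10 × 10^1.442 = 276.7 pc.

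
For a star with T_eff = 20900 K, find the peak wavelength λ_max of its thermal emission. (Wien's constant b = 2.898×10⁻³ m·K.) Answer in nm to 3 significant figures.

139 nm

λ_max = b/T = 2.898×10⁻³ / 20900 = 1.39×10^-7 m = 138.7 nm.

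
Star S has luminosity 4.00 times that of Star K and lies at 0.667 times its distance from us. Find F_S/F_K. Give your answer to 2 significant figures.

F = L/(4πd²), so F_S/F_K = (L_S/L_K) / (d_S/d_K)²
= 4.00 / (0.667)² = 4.00 / 0.4449 = 8.991.

9.0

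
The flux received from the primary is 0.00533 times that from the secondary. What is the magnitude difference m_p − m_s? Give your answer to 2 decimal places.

5.68

m_p − m_s = −2.5 log₁₀(F_p/F_s) = −2.5 log₁₀(0.00533) = −2.5 × (-2.273) = 5.683.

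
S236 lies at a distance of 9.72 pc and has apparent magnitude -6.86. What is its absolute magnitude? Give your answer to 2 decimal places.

M = m − 5 log₁₀(d/10 pc) = -6.86 − 5 log₁₀(9.72/10)
  = -6.86 − 5 × -0.012 = -6.86 − -0.06 = -6.80.

-6.80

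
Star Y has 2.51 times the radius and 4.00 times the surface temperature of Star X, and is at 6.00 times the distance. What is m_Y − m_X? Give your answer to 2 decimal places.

-4.13

L_Y/L_X = (2.51)²(4.00)⁴ = 1613.
F_Y/F_X = (L_Y/L_X)/(d_Y/d_X)² = 1613/36.00 = 44.80.
m_Y − m_X = −2.5 log₁₀(44.80) = -4.13.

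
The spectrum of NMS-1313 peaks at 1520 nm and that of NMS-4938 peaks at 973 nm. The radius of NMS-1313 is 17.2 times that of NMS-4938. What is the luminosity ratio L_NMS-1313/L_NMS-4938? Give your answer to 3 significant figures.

49.7

Wien's law gives T ∝ 1/λ_max, so T_NMS-1313/T_NMS-4938 = λ_NMS-4938/λ_NMS-1313 = 973/1520 = 0.6401.
Then L ∝ R²T⁴ gives L_NMS-1313/L_NMS-4938 = (17.2)² × (0.6401)⁴ = 295.8 × 0.1679 = 49.67.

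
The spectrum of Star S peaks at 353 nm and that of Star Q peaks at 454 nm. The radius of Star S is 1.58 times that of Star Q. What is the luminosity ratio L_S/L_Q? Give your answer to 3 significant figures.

6.83

Wien's law gives T ∝ 1/λ_max, so T_S/T_Q = λ_Q/λ_S = 454/353 = 1.286.
Then L ∝ R²T⁴ gives L_S/L_Q = (1.58)² × (1.286)⁴ = 2.496 × 2.736 = 6.830.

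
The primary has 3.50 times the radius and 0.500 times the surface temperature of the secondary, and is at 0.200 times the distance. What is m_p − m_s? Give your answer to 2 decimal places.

L_p/L_s = (3.50)²(0.500)⁴ = 0.7656.
F_p/F_s = (L_p/L_s)/(d_p/d_s)² = 0.7656/0.04000 = 19.14.
m_p − m_s = −2.5 log₁₀(19.14) = -3.20.

-3.20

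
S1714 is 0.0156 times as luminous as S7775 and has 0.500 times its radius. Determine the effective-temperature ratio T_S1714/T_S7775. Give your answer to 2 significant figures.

L ∝ R²T⁴ gives T ∝ (L/R²)^(1/4), so
T_S1714/T_S7775 = (0.0156 / 0.500²)^(1/4) = (0.06240)^(1/4) = 0.4998.

0.50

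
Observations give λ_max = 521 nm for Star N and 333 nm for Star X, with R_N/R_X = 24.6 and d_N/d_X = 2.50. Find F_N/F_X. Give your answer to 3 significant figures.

16.2

Wien's law: T_N/T_X = λ_X/λ_N = 333/521 = 0.6392.
L_N/L_X = (R_N/R_X)²(T_N/T_X)⁴ = (24.6)²(0.6392)⁴ = 101.0.
F_N/F_X = (L_N/L_X)/(d_N/d_X)² = 101.0/(2.50)² = 16.16.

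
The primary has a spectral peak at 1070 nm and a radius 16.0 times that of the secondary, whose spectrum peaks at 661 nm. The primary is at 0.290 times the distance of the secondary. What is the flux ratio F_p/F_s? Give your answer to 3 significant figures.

Wien's law: T_p/T_s = λ_s/λ_p = 661/1070 = 0.6178.
L_p/L_s = (R_p/R_s)²(T_p/T_s)⁴ = (16.0)²(0.6178)⁴ = 37.28.
F_p/F_s = (L_p/L_s)/(d_p/d_s)² = 37.28/(0.290)² = 443.3.

443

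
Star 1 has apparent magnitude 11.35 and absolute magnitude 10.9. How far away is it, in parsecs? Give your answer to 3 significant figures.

12.3 pc

m − M = 5 log₁₀(d/10 pc)
11.35 − (10.9) = 0.45 = 5 log₁₀(d/10)
d = 10 × 10^(0.45/5) = 10 × 10^0.090 = 12.30 pc.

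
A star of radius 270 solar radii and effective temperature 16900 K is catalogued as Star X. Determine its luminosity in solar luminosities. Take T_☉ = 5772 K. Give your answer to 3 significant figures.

L/L_☉ = (R/R_☉)² (T/T_☉)⁴ = (270)² × (16900/5772)⁴
       = 7.290×10^4 × (2.928)⁴ = 7.290×10^4 × 73.49 = 5.358×10^6.

5.36×10^6 solar luminosities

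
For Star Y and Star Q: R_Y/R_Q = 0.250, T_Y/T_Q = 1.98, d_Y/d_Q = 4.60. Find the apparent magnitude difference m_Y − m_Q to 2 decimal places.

L_Y/L_Q = (0.250)²(1.98)⁴ = 0.9606.
F_Y/F_Q = (L_Y/L_Q)/(d_Y/d_Q)² = 0.9606/21.16 = 0.04540.
m_Y − m_Q = −2.5 log₁₀(0.04540) = 3.36.

3.36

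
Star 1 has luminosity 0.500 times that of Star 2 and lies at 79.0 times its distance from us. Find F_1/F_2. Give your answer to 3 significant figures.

8.01×10^-5

F = L/(4πd²), so F_1/F_2 = (L_1/L_2) / (d_1/d_2)²
= 0.500 / (79.0)² = 0.500 / 6241 = 8.012×10^-5.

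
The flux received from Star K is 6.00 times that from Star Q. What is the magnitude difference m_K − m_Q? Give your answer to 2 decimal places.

m_K − m_Q = −2.5 log₁₀(F_K/F_Q) = −2.5 log₁₀(6.00) = −2.5 × (0.778) = -1.945.

-1.95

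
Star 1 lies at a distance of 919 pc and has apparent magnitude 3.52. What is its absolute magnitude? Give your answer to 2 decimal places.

-6.30

M = m − 5 log₁₀(d/10 pc) = 3.52 − 5 log₁₀(919/10)
  = 3.52 − 5 × 1.963 = 3.52 − 9.82 = -6.30.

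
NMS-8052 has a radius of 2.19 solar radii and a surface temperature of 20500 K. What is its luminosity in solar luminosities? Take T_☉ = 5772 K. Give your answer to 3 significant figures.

L/L_☉ = (R/R_☉)² (T/T_☉)⁴ = (2.19)² × (20500/5772)⁴
       = 4.796 × (3.552)⁴ = 4.796 × 159.1 = 763.1.

763 solar luminosities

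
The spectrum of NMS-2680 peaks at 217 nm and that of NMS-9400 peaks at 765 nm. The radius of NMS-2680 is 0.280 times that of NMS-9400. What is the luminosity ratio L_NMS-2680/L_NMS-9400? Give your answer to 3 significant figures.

Wien's law gives T ∝ 1/λ_max, so T_NMS-2680/T_NMS-9400 = λ_NMS-9400/λ_NMS-2680 = 765/217 = 3.525.
Then L ∝ R²T⁴ gives L_NMS-2680/L_NMS-9400 = (0.280)² × (3.525)⁴ = 0.07840 × 154.5 = 12.11.

12.1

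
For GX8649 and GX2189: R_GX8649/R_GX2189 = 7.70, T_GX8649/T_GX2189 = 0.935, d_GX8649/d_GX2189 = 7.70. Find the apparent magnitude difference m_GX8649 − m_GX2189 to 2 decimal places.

0.29

L_GX8649/L_GX2189 = (7.70)²(0.935)⁴ = 45.31.
F_GX8649/F_GX2189 = (L_GX8649/L_GX2189)/(d_GX8649/d_GX2189)² = 45.31/59.29 = 0.7643.
m_GX8649 − m_GX2189 = −2.5 log₁₀(0.7643) = 0.29.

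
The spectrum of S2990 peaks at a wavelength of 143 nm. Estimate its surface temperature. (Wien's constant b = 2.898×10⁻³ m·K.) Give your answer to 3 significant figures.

2.03×10^4 K

T = b/λ_max = 2.898×10⁻³ / (143×10⁻⁹) = 2.027×10^4 K.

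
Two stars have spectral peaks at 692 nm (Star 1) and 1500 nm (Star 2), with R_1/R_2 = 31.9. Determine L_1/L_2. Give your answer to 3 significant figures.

Wien's law gives T ∝ 1/λ_max, so T_1/T_2 = λ_2/λ_1 = 1500/692 = 2.168.
Then L ∝ R²T⁴ gives L_1/L_2 = (31.9)² × (2.168)⁴ = 1018 × 22.08 = 2.247×10^4.

2.25×10^4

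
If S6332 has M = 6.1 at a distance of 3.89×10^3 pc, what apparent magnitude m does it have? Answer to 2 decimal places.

m = M + 5 log₁₀(d/10 pc) = 6.1 + 5 log₁₀(3.89×10^3/10)
  = 6.1 + 5 × 2.590 = 6.1 + 12.95 = 19.05.

19.05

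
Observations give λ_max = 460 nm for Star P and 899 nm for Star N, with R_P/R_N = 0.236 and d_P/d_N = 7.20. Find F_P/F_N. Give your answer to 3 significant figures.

0.0157

Wien's law: T_P/T_N = λ_N/λ_P = 899/460 = 1.954.
L_P/L_N = (R_P/R_N)²(T_P/T_N)⁴ = (0.236)²(1.954)⁴ = 0.8125.
F_P/F_N = (L_P/L_N)/(d_P/d_N)² = 0.8125/(7.20)² = 0.01567.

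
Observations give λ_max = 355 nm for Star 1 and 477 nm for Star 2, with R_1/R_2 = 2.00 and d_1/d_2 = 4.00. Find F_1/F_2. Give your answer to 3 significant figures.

0.815

Wien's law: T_1/T_2 = λ_2/λ_1 = 477/355 = 1.344.
L_1/L_2 = (R_1/R_2)²(T_1/T_2)⁴ = (2.00)²(1.344)⁴ = 13.04.
F_1/F_2 = (L_1/L_2)/(d_1/d_2)² = 13.04/(4.00)² = 0.8149.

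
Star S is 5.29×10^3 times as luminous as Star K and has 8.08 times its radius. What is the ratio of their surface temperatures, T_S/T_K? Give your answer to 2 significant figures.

L ∝ R²T⁴ gives T ∝ (L/R²)^(1/4), so
T_S/T_K = (5.29×10^3 / 8.08²)^(1/4) = (81.03)^(1/4) = 3.000.

3.0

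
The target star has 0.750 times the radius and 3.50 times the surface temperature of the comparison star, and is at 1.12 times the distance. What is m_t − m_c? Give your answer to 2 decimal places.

L_t/L_c = (0.750)²(3.50)⁴ = 84.41.
F_t/F_c = (L_t/L_c)/(d_t/d_c)² = 84.41/1.254 = 67.29.
m_t − m_c = −2.5 log₁₀(67.29) = -4.57.

-4.57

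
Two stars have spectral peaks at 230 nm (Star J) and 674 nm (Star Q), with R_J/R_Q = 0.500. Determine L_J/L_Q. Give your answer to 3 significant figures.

Wien's law gives T ∝ 1/λ_max, so T_J/T_Q = λ_Q/λ_J = 674/230 = 2.930.
Then L ∝ R²T⁴ gives L_J/L_Q = (0.500)² × (2.930)⁴ = 0.2500 × 73.74 = 18.44.

18.4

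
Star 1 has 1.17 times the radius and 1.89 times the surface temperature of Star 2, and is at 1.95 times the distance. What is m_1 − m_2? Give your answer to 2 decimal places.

L_1/L_2 = (1.17)²(1.89)⁴ = 17.47.
F_1/F_2 = (L_1/L_2)/(d_1/d_2)² = 17.47/3.802 = 4.594.
m_1 − m_2 = −2.5 log₁₀(4.594) = -1.66.

-1.66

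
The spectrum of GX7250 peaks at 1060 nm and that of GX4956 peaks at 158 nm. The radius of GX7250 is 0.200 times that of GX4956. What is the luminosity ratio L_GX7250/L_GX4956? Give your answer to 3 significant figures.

1.97×10^-5

Wien's law gives T ∝ 1/λ_max, so T_GX7250/T_GX4956 = λ_GX4956/λ_GX7250 = 158/1060 = 0.1491.
Then L ∝ R²T⁴ gives L_GX7250/L_GX4956 = (0.200)² × (0.1491)⁴ = 0.04000 × 4.936×10^-4 = 1.975×10^-5.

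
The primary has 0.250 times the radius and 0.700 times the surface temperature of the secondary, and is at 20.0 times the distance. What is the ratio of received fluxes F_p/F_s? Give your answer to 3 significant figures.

L_p/L_s = (R_p/R_s)²(T_p/T_s)⁴ = (0.250)² × (0.700)⁴ = 0.01501.
F_p/F_s = (L_p/L_s)/(d_p/d_s)² = 0.01501 / (20.0)² = 3.752×10^-5.

3.75×10^-5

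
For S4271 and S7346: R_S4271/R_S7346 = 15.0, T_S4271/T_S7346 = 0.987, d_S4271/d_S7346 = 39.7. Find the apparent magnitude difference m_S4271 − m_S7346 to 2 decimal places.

2.17

L_S4271/L_S7346 = (15.0)²(0.987)⁴ = 213.5.
F_S4271/F_S7346 = (L_S4271/L_S7346)/(d_S4271/d_S7346)² = 213.5/1576 = 0.1355.
m_S4271 − m_S7346 = −2.5 log₁₀(0.1355) = 2.17.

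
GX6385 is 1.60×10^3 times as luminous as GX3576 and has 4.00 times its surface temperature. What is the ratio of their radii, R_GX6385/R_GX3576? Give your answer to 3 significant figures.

L ∝ R²T⁴ gives R ∝ √L / T², so
R_GX6385/R_GX3576 = √(1.60×10^3) / (4.00)² = 40.00 / 16.00 = 2.500.

2.50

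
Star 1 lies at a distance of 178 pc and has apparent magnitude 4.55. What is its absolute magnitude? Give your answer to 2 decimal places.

M = m − 5 log₁₀(d/10 pc) = 4.55 − 5 log₁₀(178/10)
  = 4.55 − 5 × 1.250 = 4.55 − 6.25 = -1.70.

-1.70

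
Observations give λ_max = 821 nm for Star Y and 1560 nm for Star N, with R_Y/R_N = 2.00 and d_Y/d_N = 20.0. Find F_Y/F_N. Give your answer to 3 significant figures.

Wien's law: T_Y/T_N = λ_N/λ_Y = 1560/821 = 1.900.
L_Y/L_N = (R_Y/R_N)²(T_Y/T_N)⁴ = (2.00)²(1.900)⁴ = 52.14.
F_Y/F_N = (L_Y/L_N)/(d_Y/d_N)² = 52.14/(20.0)² = 0.1304.

0.130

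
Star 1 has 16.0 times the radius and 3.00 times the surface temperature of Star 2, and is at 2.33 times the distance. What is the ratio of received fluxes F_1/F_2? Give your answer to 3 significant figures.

3.82×10^3

L_1/L_2 = (R_1/R_2)²(T_1/T_2)⁴ = (16.0)² × (3.00)⁴ = 2.074×10^4.
F_1/F_2 = (L_1/L_2)/(d_1/d_2)² = 2.074×10^4 / (2.33)² = 3820.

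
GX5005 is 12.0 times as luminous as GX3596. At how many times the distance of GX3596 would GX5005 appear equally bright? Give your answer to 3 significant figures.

Equal flux requires L_GX5005/d_GX5005² = L_GX3596/d_GX3596², so d_GX5005/d_GX3596 = √(L_GX5005/L_GX3596)
= √(12.0) = 3.464.

3.46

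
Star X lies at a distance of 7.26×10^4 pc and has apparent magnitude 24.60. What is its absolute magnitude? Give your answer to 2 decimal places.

M = m − 5 log₁₀(d/10 pc) = 24.60 − 5 log₁₀(7.26×10^4/10)
  = 24.60 − 5 × 3.861 = 24.60 − 19.30 = 5.30.

5.30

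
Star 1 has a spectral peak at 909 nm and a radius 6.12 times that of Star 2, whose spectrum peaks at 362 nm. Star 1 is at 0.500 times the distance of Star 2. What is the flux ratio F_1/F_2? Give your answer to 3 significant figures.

3.77

Wien's law: T_1/T_2 = λ_2/λ_1 = 362/909 = 0.3982.
L_1/L_2 = (R_1/R_2)²(T_1/T_2)⁴ = (6.12)²(0.3982)⁴ = 0.9421.
F_1/F_2 = (L_1/L_2)/(d_1/d_2)² = 0.9421/(0.500)² = 3.768.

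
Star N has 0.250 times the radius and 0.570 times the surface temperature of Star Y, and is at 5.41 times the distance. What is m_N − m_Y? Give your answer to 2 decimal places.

L_N/L_Y = (0.250)²(0.570)⁴ = 0.006598.
F_N/F_Y = (L_N/L_Y)/(d_N/d_Y)² = 0.006598/29.27 = 2.254×10^-4.
m_N − m_Y = −2.5 log₁₀(2.254×10^-4) = 9.12.

9.12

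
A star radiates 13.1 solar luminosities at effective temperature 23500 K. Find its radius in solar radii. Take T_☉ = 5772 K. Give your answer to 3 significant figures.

R/R_☉ = √(L/L_☉) / (T/T_☉)² = √(13.1) / (4.071)²
       = 3.619 / 16.58 = 0.2183.

0.218 solar radii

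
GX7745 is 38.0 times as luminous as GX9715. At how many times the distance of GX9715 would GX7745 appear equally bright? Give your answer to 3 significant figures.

Equal flux requires L_GX7745/d_GX7745² = L_GX9715/d_GX9715², so d_GX7745/d_GX9715 = √(L_GX7745/L_GX9715)
= √(38.0) = 6.164.

6.16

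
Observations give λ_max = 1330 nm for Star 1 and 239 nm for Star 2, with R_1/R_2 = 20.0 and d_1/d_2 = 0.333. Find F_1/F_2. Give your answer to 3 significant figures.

Wien's law: T_1/T_2 = λ_2/λ_1 = 239/1330 = 0.1797.
L_1/L_2 = (R_1/R_2)²(T_1/T_2)⁴ = (20.0)²(0.1797)⁴ = 0.4171.
F_1/F_2 = (L_1/L_2)/(d_1/d_2)² = 0.4171/(0.333)² = 3.761.

3.76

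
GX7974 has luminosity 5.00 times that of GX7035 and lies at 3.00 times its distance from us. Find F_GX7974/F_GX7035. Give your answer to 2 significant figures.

0.56

F = L/(4πd²), so F_GX7974/F_GX7035 = (L_GX7974/L_GX7035) / (d_GX7974/d_GX7035)²
= 5.00 / (3.00)² = 5.00 / 9.000 = 0.5556.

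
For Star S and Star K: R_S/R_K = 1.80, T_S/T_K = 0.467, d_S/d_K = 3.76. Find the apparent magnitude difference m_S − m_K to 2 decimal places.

4.91

L_S/L_K = (1.80)²(0.467)⁴ = 0.1541.
F_S/F_K = (L_S/L_K)/(d_S/d_K)² = 0.1541/14.14 = 0.01090.
m_S − m_K = −2.5 log₁₀(0.01090) = 4.91.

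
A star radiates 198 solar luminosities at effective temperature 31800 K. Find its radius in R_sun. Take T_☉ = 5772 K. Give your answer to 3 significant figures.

0.464 R_sun

R/R_☉ = √(L/L_☉) / (T/T_☉)² = √(198) / (5.509)²
       = 14.07 / 30.35 = 0.4636.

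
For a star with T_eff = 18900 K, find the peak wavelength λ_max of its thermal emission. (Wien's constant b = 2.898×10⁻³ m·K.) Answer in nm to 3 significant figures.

153 nm

λ_max = b/T = 2.898×10⁻³ / 18900 = 1.53×10^-7 m = 153.3 nm.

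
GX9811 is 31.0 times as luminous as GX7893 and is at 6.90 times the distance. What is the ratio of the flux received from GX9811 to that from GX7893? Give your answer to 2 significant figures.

0.65

F = L/(4πd²), so F_GX9811/F_GX7893 = (L_GX9811/L_GX7893) / (d_GX9811/d_GX7893)²
= 31.0 / (6.90)² = 31.0 / 47.61 = 0.6511.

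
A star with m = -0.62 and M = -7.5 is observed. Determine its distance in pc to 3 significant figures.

m − M = 5 log₁₀(d/10 pc)
-0.62 − (-7.5) = 6.88 = 5 log₁₀(d/10)
d = 10 × 10^(6.88/5) = 10 × 10^1.376 = 237.7 pc.

238 pc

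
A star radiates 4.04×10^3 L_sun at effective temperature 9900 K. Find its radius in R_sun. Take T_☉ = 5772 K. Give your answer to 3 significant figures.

R/R_☉ = √(L/L_☉) / (T/T_☉)² = √(4.04×10^3) / (1.715)²
       = 63.56 / 2.942 = 21.61.

21.6 R_sun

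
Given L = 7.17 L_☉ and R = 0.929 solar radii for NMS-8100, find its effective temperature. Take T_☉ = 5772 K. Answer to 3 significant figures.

9.80×10^3 K

T/T_☉ = (L/L_☉)^(1/4) / (R/R_☉)^(1/2)
T = 5772 × (7.17)^(1/4) / √(0.929) = 5772 × 1.636 / 0.9638 = 9799 K.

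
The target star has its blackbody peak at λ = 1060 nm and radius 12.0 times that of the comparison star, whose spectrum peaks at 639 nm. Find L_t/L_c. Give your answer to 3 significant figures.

Wien's law gives T ∝ 1/λ_max, so T_t/T_c = λ_c/λ_t = 639/1060 = 0.6028.
Then L ∝ R²T⁴ gives L_t/L_c = (12.0)² × (0.6028)⁴ = 144.0 × 0.1321 = 19.02.

19.0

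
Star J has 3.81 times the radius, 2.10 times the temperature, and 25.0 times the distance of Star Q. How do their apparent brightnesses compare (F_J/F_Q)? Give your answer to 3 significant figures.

0.452

L_J/L_Q = (R_J/R_Q)²(T_J/T_Q)⁴ = (3.81)² × (2.10)⁴ = 282.3.
F_J/F_Q = (L_J/L_Q)/(d_J/d_Q)² = 282.3 / (25.0)² = 0.4517.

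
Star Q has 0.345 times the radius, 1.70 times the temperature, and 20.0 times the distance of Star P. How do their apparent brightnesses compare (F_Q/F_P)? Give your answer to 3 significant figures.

L_Q/L_P = (R_Q/R_P)²(T_Q/T_P)⁴ = (0.345)² × (1.70)⁴ = 0.9941.
F_Q/F_P = (L_Q/L_P)/(d_Q/d_P)² = 0.9941 / (20.0)² = 0.002485.

0.00249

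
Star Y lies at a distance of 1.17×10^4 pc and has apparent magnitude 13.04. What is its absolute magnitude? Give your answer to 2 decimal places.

M = m − 5 log₁₀(d/10 pc) = 13.04 − 5 log₁₀(1.17×10^4/10)
  = 13.04 − 5 × 3.068 = 13.04 − 15.34 = -2.30.

-2.30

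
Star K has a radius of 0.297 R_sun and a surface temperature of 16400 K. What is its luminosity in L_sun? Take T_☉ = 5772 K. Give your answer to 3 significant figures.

L/L_☉ = (R/R_☉)² (T/T_☉)⁴ = (0.297)² × (16400/5772)⁴
       = 0.08821 × (2.841)⁴ = 0.08821 × 65.17 = 5.749.

5.75 L_sun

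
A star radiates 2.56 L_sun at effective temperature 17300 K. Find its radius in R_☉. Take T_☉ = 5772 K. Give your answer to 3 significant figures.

0.178 R_☉

R/R_☉ = √(L/L_☉) / (T/T_☉)² = √(2.56) / (2.997)²
       = 1.600 / 8.983 = 0.1781.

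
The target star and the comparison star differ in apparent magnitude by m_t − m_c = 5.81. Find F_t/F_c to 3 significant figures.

0.00474

F_t/F_c = 10^(−(m_t − m_c)/2.5) = 10^(-5.81/2.5) = 10^-2.324 = 0.004742.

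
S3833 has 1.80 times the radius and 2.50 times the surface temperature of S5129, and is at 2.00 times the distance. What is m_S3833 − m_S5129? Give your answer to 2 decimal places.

-3.75

L_S3833/L_S5129 = (1.80)²(2.50)⁴ = 126.6.
F_S3833/F_S5129 = (L_S3833/L_S5129)/(d_S3833/d_S5129)² = 126.6/4.000 = 31.64.
m_S3833 − m_S5129 = −2.5 log₁₀(31.64) = -3.75.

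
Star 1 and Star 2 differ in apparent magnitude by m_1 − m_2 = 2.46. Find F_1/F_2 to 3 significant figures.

F_1/F_2 = 10^(−(m_1 − m_2)/2.5) = 10^(-2.46/2.5) = 10^-0.984 = 0.1038.

0.104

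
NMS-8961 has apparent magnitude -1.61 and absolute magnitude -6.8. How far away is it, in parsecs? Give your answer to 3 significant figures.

m − M = 5 log₁₀(d/10 pc)
-1.61 − (-6.8) = 5.19 = 5 log₁₀(d/10)
d = 10 × 10^(5.19/5) = 10 × 10^1.038 = 109.1 pc.

109 pc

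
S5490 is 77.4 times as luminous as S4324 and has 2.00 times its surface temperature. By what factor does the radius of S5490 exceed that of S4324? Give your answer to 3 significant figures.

2.20

L ∝ R²T⁴ gives R ∝ √L / T², so
R_S5490/R_S4324 = √(77.4) / (2.00)² = 8.798 / 4.000 = 2.199.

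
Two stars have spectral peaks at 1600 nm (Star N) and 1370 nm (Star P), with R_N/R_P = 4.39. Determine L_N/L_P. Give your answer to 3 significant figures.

Wien's law gives T ∝ 1/λ_max, so T_N/T_P = λ_P/λ_N = 1370/1600 = 0.8562.
Then L ∝ R²T⁴ gives L_N/L_P = (4.39)² × (0.8562)⁴ = 19.27 × 0.5375 = 10.36.

10.4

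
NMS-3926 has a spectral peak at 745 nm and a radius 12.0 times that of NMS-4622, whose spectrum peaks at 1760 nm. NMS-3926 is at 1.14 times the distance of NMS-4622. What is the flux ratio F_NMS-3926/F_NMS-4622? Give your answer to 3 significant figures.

Wien's law: T_NMS-3926/T_NMS-4622 = λ_NMS-4622/λ_NMS-3926 = 1760/745 = 2.362.
L_NMS-3926/L_NMS-4622 = (R_NMS-3926/R_NMS-4622)²(T_NMS-3926/T_NMS-4622)⁴ = (12.0)²(2.362)⁴ = 4485.
F_NMS-3926/F_NMS-4622 = (L_NMS-3926/L_NMS-4622)/(d_NMS-3926/d_NMS-4622)² = 4485/(1.14)² = 3451.

3.45×10^3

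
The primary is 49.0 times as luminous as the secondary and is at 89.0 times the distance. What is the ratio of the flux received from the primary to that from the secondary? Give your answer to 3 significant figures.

0.00619

F = L/(4πd²), so F_p/F_s = (L_p/L_s) / (d_p/d_s)²
= 49.0 / (89.0)² = 49.0 / 7921 = 0.006186.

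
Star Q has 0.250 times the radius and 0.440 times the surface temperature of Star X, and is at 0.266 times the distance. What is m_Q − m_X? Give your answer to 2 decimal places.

3.70

L_Q/L_X = (0.250)²(0.440)⁴ = 0.002343.
F_Q/F_X = (L_Q/L_X)/(d_Q/d_X)² = 0.002343/0.07076 = 0.03311.
m_Q − m_X = −2.5 log₁₀(0.03311) = 3.70.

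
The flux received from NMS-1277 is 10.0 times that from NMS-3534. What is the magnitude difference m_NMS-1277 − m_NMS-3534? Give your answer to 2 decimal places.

m_NMS-1277 − m_NMS-3534 = −2.5 log₁₀(F_NMS-1277/F_NMS-3534) = −2.5 log₁₀(10.0) = −2.5 × (1.000) = -2.500.

-2.50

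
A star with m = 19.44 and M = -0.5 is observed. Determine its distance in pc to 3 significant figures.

9.73×10^4 pc

m − M = 5 log₁₀(d/10 pc)
19.44 − (-0.5) = 19.94 = 5 log₁₀(d/10)
d = 10 × 10^(19.94/5) = 10 × 10^3.988 = 9.727×10^4 pc.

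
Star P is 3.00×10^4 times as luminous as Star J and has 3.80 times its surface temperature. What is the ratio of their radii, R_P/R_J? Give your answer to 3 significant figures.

12.0

L ∝ R²T⁴ gives R ∝ √L / T², so
R_P/R_J = √(3.00×10^4) / (3.80)² = 173.2 / 14.44 = 11.99.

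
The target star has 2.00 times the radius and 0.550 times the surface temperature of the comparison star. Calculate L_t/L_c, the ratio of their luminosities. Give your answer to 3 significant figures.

0.366

From the Stefan–Boltzmann law, L ∝ R²T⁴, so
L_t/L_c = (R_t/R_c)² (T_t/T_c)⁴ = (2.00)² × (0.550)⁴ = 4.000 × 0.09151 = 0.3660.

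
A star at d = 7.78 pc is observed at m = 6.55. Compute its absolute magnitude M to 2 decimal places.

7.10

M = m − 5 log₁₀(d/10 pc) = 6.55 − 5 log₁₀(7.78/10)
  = 6.55 − 5 × -0.109 = 6.55 − -0.55 = 7.10.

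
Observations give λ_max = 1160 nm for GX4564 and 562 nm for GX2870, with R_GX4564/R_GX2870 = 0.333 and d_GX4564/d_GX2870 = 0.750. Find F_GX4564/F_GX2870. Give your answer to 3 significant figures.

0.0109

Wien's law: T_GX4564/T_GX2870 = λ_GX2870/λ_GX4564 = 562/1160 = 0.4845.
L_GX4564/L_GX2870 = (R_GX4564/R_GX2870)²(T_GX4564/T_GX2870)⁴ = (0.333)²(0.4845)⁴ = 0.006109.
F_GX4564/F_GX2870 = (L_GX4564/L_GX2870)/(d_GX4564/d_GX2870)² = 0.006109/(0.750)² = 0.01086.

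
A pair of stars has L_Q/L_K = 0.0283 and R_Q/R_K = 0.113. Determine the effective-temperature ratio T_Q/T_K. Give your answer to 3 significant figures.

1.22

L ∝ R²T⁴ gives T ∝ (L/R²)^(1/4), so
T_Q/T_K = (0.0283 / 0.113²)^(1/4) = (2.216)^(1/4) = 1.220.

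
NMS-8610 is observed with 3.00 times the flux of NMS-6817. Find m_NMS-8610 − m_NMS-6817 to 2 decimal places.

m_NMS-8610 − m_NMS-6817 = −2.5 log₁₀(F_NMS-8610/F_NMS-6817) = −2.5 log₁₀(3.00) = −2.5 × (0.477) = -1.193.

-1.19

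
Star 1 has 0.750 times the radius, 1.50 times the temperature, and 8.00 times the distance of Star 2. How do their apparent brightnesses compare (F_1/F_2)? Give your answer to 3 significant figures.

0.0445

L_1/L_2 = (R_1/R_2)²(T_1/T_2)⁴ = (0.750)² × (1.50)⁴ = 2.848.
F_1/F_2 = (L_1/L_2)/(d_1/d_2)² = 2.848 / (8.00)² = 0.04449.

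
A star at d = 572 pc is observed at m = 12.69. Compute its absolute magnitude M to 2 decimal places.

3.90

M = m − 5 log₁₀(d/10 pc) = 12.69 − 5 log₁₀(572/10)
  = 12.69 − 5 × 1.757 = 12.69 − 8.79 = 3.90.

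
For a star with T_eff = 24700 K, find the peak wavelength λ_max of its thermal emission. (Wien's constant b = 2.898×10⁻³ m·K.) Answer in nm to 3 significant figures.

117 nm

λ_max = b/T = 2.898×10⁻³ / 24700 = 1.17×10^-7 m = 117.3 nm.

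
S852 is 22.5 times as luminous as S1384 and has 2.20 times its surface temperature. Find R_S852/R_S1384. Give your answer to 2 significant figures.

L ∝ R²T⁴ gives R ∝ √L / T², so
R_S852/R_S1384 = √(22.5) / (2.20)² = 4.743 / 4.840 = 0.9800.

0.98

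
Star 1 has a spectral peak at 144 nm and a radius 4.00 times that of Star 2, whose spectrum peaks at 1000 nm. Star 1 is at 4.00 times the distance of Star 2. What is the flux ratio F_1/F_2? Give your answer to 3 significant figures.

2.33×10^3

Wien's law: T_1/T_2 = λ_2/λ_1 = 1000/144 = 6.944.
L_1/L_2 = (R_1/R_2)²(T_1/T_2)⁴ = (4.00)²(6.944)⁴ = 3.721×10^4.
F_1/F_2 = (L_1/L_2)/(d_1/d_2)² = 3.721×10^4/(4.00)² = 2326.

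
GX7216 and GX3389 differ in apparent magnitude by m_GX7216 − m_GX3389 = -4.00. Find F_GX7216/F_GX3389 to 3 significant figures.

F_GX7216/F_GX3389 = 10^(−(m_GX7216 − m_GX3389)/2.5) = 10^(4.00/2.5) = 10^1.600 = 39.81.

39.8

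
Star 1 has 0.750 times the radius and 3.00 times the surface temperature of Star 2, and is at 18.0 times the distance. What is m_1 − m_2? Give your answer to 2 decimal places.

2.13

L_1/L_2 = (0.750)²(3.00)⁴ = 45.56.
F_1/F_2 = (L_1/L_2)/(d_1/d_2)² = 45.56/324.0 = 0.1406.
m_1 − m_2 = −2.5 log₁₀(0.1406) = 2.13.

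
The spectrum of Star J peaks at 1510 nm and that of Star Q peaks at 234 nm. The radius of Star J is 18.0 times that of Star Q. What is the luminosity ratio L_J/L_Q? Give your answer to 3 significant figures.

Wien's law gives T ∝ 1/λ_max, so T_J/T_Q = λ_Q/λ_J = 234/1510 = 0.1550.
Then L ∝ R²T⁴ gives L_J/L_Q = (18.0)² × (0.1550)⁴ = 324.0 × 5.767×10^-4 = 0.1869.

0.187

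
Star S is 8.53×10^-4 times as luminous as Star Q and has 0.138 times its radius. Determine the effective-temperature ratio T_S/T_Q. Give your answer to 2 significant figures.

0.46

L ∝ R²T⁴ gives T ∝ (L/R²)^(1/4), so
T_S/T_Q = (8.53×10^-4 / 0.138²)^(1/4) = (0.04479)^(1/4) = 0.4600.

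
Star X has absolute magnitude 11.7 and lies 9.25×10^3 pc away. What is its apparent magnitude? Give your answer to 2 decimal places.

m = M + 5 log₁₀(d/10 pc) = 11.7 + 5 log₁₀(9.25×10^3/10)
  = 11.7 + 5 × 2.966 = 11.7 + 14.83 = 26.53.

26.53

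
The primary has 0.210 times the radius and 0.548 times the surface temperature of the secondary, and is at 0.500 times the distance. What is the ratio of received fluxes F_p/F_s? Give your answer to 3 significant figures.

0.0159

L_p/L_s = (R_p/R_s)²(T_p/T_s)⁴ = (0.210)² × (0.548)⁴ = 0.003977.
F_p/F_s = (L_p/L_s)/(d_p/d_s)² = 0.003977 / (0.500)² = 0.01591.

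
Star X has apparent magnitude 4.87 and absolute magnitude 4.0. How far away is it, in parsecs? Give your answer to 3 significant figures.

m − M = 5 log₁₀(d/10 pc)
4.87 − (4.0) = 0.87 = 5 log₁₀(d/10)
d = 10 × 10^(0.87/5) = 10 × 10^0.174 = 14.93 pc.

14.9 pc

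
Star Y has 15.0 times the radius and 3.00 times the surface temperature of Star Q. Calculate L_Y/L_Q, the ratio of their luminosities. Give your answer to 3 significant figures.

1.82×10^4

From the Stefan–Boltzmann law, L ∝ R²T⁴, so
L_Y/L_Q = (R_Y/R_Q)² (T_Y/T_Q)⁴ = (15.0)² × (3.00)⁴ = 225.0 × 81.00 = 1.822×10^4.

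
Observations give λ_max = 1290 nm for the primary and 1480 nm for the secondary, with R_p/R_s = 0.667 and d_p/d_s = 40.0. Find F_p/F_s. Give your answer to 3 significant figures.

4.82×10^-4

Wien's law: T_p/T_s = λ_s/λ_p = 1480/1290 = 1.147.
L_p/L_s = (R_p/R_s)²(T_p/T_s)⁴ = (0.667)²(1.147)⁴ = 0.7708.
F_p/F_s = (L_p/L_s)/(d_p/d_s)² = 0.7708/(40.0)² = 4.817×10^-4.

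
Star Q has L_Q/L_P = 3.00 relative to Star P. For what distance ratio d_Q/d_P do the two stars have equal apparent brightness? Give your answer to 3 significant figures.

Equal flux requires L_Q/d_Q² = L_P/d_P², so d_Q/d_P = √(L_Q/L_P)
= √(3.00) = 1.732.

1.73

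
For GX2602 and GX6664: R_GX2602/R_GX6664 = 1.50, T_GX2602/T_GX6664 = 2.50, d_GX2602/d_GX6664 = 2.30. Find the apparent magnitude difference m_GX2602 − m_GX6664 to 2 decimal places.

L_GX2602/L_GX6664 = (1.50)²(2.50)⁴ = 87.89.
F_GX2602/F_GX6664 = (L_GX2602/L_GX6664)/(d_GX2602/d_GX6664)² = 87.89/5.290 = 16.61.
m_GX2602 − m_GX6664 = −2.5 log₁₀(16.61) = -3.05.

-3.05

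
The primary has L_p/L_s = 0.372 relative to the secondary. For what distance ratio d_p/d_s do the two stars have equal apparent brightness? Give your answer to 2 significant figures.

Equal flux requires L_p/d_p² = L_s/d_s², so d_p/d_s = √(L_p/L_s)
= √(0.372) = 0.6099.

0.61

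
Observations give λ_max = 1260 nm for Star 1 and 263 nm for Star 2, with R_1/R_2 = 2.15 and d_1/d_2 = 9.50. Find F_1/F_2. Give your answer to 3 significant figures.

Wien's law: T_1/T_2 = λ_2/λ_1 = 263/1260 = 0.2087.
L_1/L_2 = (R_1/R_2)²(T_1/T_2)⁴ = (2.15)²(0.2087)⁴ = 0.008774.
F_1/F_2 = (L_1/L_2)/(d_1/d_2)² = 0.008774/(9.50)² = 9.722×10^-5.

9.72×10^-5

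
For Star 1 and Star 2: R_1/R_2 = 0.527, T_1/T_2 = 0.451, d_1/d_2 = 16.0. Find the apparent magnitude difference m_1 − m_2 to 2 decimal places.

10.87

L_1/L_2 = (0.527)²(0.451)⁴ = 0.01149.
F_1/F_2 = (L_1/L_2)/(d_1/d_2)² = 0.01149/256.0 = 4.488×10^-5.
m_1 − m_2 = −2.5 log₁₀(4.488×10^-5) = 10.87.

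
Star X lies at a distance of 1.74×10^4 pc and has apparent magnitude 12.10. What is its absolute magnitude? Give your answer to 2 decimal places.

M = m − 5 log₁₀(d/10 pc) = 12.10 − 5 log₁₀(1.74×10^4/10)
  = 12.10 − 5 × 3.241 = 12.10 − 16.20 = -4.10.

-4.10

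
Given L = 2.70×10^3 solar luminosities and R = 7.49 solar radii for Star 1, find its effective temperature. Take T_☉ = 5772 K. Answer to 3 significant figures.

T/T_☉ = (L/L_☉)^(1/4) / (R/R_☉)^(1/2)
T = 5772 × (2.70×10^3)^(1/4) / √(7.49) = 5772 × 7.208 / 2.737 = 1.520×10^4 K.

1.52×10^4 K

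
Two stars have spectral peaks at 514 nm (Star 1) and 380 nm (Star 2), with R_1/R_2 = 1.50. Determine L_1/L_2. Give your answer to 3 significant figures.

Wien's law gives T ∝ 1/λ_max, so T_1/T_2 = λ_2/λ_1 = 380/514 = 0.7393.
Then L ∝ R²T⁴ gives L_1/L_2 = (1.50)² × (0.7393)⁴ = 2.250 × 0.2987 = 0.6721.

0.672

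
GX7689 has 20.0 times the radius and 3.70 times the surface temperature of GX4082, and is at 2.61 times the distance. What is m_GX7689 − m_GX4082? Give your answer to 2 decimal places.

L_GX7689/L_GX4082 = (20.0)²(3.70)⁴ = 7.497×10^4.
F_GX7689/F_GX4082 = (L_GX7689/L_GX4082)/(d_GX7689/d_GX4082)² = 7.497×10^4/6.812 = 1.100×10^4.
m_GX7689 − m_GX4082 = −2.5 log₁₀(1.100×10^4) = -10.10.

-10.10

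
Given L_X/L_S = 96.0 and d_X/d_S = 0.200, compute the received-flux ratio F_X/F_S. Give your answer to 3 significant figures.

F = L/(4πd²), so F_X/F_S = (L_X/L_S) / (d_X/d_S)²
= 96.0 / (0.200)² = 96.0 / 0.04000 = 2400.

2.40×10^3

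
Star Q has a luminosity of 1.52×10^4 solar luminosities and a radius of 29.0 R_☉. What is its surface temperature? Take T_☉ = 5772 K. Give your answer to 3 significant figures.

T/T_☉ = (L/L_☉)^(1/4) / (R/R_☉)^(1/2)
T = 5772 × (1.52×10^4)^(1/4) / √(29.0) = 5772 × 11.10 / 5.385 = 1.190×10^4 K.

1.19×10^4 K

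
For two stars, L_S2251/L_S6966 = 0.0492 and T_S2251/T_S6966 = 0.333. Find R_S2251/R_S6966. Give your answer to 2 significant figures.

L ∝ R²T⁴ gives R ∝ √L / T², so
R_S2251/R_S6966 = √(0.0492) / (0.333)² = 0.2218 / 0.1109 = 2.000.

2.0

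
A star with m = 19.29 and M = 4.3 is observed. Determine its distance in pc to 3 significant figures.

9.95×10^3 pc

m − M = 5 log₁₀(d/10 pc)
19.29 − (4.3) = 14.99 = 5 log₁₀(d/10)
d = 10 × 10^(14.99/5) = 10 × 10^2.998 = 9954 pc.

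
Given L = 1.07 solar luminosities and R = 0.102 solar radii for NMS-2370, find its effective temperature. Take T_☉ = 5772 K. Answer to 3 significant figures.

1.84×10^4 K

T/T_☉ = (L/L_☉)^(1/4) / (R/R_☉)^(1/2)
T = 5772 × (1.07)^(1/4) / √(0.102) = 5772 × 1.017 / 0.3194 = 1.838×10^4 K.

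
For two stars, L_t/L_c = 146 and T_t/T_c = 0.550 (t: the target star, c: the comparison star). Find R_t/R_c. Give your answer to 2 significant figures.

L ∝ R²T⁴ gives R ∝ √L / T², so
R_t/R_c = √(146) / (0.550)² = 12.08 / 0.3025 = 39.94.

40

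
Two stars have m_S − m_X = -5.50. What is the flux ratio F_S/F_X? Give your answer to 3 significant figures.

158

F_S/F_X = 10^(−(m_S − m_X)/2.5) = 10^(5.50/2.5) = 10^2.200 = 158.5.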